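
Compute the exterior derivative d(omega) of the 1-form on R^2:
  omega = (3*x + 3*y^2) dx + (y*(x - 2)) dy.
d(omega) = (-5*y) dx ∧ dy

For a 1-form omega = sum_i f_i dx_i, the exterior derivative is
  d(omega) = sum_{i < j} (∂f_j/∂x_i - ∂f_i/∂x_j) dx_i ∧ dx_j.
  coefficient of dx ∧ dy: ∂f_2/∂x - ∂f_1/∂y = ∂(y*(x - 2))/∂x - ∂(3*x + 3*y^2)/∂y = -5*y
Assembling: d(omega) = (-5*y) dx ∧ dy.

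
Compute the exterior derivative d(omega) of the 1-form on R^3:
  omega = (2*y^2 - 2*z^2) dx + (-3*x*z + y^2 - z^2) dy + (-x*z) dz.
d(omega) = (-4*y - 3*z) dx ∧ dy + (3*z) dx ∧ dz + (3*x + 2*z) dy ∧ dz

For a 1-form omega = sum_i f_i dx_i, the exterior derivative is
  d(omega) = sum_{i < j} (∂f_j/∂x_i - ∂f_i/∂x_j) dx_i ∧ dx_j.
  coefficient of dx ∧ dy: ∂f_2/∂x - ∂f_1/∂y = ∂(-3*x*z + y^2 - z^2)/∂x - ∂(2*y^2 - 2*z^2)/∂y = -4*y - 3*z
  coefficient of dx ∧ dz: ∂f_3/∂x - ∂f_1/∂z = ∂(-x*z)/∂x - ∂(2*y^2 - 2*z^2)/∂z = 3*z
  coefficient of dy ∧ dz: ∂f_3/∂y - ∂f_2/∂z = ∂(-x*z)/∂y - ∂(-3*x*z + y^2 - z^2)/∂z = 3*x + 2*z
Assembling: d(omega) = (-4*y - 3*z) dx ∧ dy + (3*z) dx ∧ dz + (3*x + 2*z) dy ∧ dz.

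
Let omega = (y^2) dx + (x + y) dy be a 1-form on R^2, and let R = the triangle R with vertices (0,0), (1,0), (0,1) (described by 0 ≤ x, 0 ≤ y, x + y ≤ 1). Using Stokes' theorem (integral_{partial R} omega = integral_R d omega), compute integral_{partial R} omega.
integral_(partial R) omega = 1/6

Stokes: integral_partial_R omega = integral_R d omega with d omega = (∂Q/∂x - ∂P/∂y) dx ∧ dy.
  ∂Q/∂x = 1
  ∂P/∂y = 2*y
  integrand = ∂Q/∂x - ∂P/∂y = 1 - 2*y.
Integrating over R: integral_0^1 integral_0^{1-x} (1 - 2*y) dy dx = 1/6.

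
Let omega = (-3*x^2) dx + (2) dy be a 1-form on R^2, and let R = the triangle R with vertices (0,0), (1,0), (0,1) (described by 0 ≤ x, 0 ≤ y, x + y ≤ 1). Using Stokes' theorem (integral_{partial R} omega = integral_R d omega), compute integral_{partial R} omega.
integral_(partial R) omega = 0

Stokes: integral_partial_R omega = integral_R d omega with d omega = (∂Q/∂x - ∂P/∂y) dx ∧ dy.
  ∂Q/∂x = 0
  ∂P/∂y = 0
  integrand = ∂Q/∂x - ∂P/∂y = 0.
Integrating over R: integral_0^1 integral_0^{1-x} (0) dy dx = 0.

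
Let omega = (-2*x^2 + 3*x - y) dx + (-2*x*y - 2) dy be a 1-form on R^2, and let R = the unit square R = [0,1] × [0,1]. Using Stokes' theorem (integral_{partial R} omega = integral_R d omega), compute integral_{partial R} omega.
integral_(partial R) omega = 0

Stokes: integral_partial_R omega = integral_R d omega with d omega = (∂Q/∂x - ∂P/∂y) dx ∧ dy.
  ∂Q/∂x = -2*y
  ∂P/∂y = -1
  integrand = ∂Q/∂x - ∂P/∂y = 1 - 2*y.
Integrating over R: integral_0^1 integral_0^1 (1 - 2*y) dx dy = 0.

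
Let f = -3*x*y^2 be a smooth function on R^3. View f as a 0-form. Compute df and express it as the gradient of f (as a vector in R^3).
df = (-3*y^2) dx + (-6*x*y) dy + (0) dz; grad f = (-3*y^2, -6*x*y, 0)

For a 0-form f, d f = (∂f/∂x) dx + (∂f/∂y) dy + (∂f/∂z) dz. The components of the vector representation are exactly the entries of grad f in Cartesian coordinates:
  ∂f/∂x = -3*y^2
  ∂f/∂y = -6*x*y
  ∂f/∂z = 0.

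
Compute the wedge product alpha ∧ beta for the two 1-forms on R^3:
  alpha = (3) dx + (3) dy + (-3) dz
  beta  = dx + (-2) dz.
alpha ∧ beta = (-3) dx ∧ dz + (-3) dx ∧ dy + (-6) dy ∧ dz

Distribute the wedge, using dx_i ∧ dx_j = -dx_j ∧ dx_i and dx_i ∧ dx_i = 0. For each pair (i, j) with i < j, the coefficient of dx_i ∧ dx_j in alpha ∧ beta is (alpha_i * beta_j - alpha_j * beta_i). Collecting: alpha ∧ beta = (-3) dx ∧ dz + (-3) dx ∧ dy + (-6) dy ∧ dz.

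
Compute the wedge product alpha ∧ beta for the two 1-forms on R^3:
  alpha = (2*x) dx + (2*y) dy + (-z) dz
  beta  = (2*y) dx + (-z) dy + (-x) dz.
alpha ∧ beta = (-2*x*z - 4*y^2) dx ∧ dy + (-2*x^2 + 2*y*z) dx ∧ dz + (-2*x*y - z^2) dy ∧ dz

Distribute the wedge, using dx_i ∧ dx_j = -dx_j ∧ dx_i and dx_i ∧ dx_i = 0. For each pair (i, j) with i < j, the coefficient of dx_i ∧ dx_j in alpha ∧ beta is (alpha_i * beta_j - alpha_j * beta_i). Collecting: alpha ∧ beta = (-2*x*z - 4*y^2) dx ∧ dy + (-2*x^2 + 2*y*z) dx ∧ dz + (-2*x*y - z^2) dy ∧ dz.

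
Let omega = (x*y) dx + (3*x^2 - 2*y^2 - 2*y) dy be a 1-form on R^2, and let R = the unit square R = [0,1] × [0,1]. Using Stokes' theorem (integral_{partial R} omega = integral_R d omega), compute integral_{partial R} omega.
integral_(partial R) omega = 5/2

Stokes: integral_partial_R omega = integral_R d omega with d omega = (∂Q/∂x - ∂P/∂y) dx ∧ dy.
  ∂Q/∂x = 6*x
  ∂P/∂y = x
  integrand = ∂Q/∂x - ∂P/∂y = 5*x.
Integrating over R: integral_0^1 integral_0^1 (5*x) dx dy = 5/2.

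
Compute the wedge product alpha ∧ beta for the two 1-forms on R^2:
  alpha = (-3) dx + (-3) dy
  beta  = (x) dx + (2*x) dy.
alpha ∧ beta = (-3*x) dx ∧ dy

Distribute the wedge, using dx_i ∧ dx_j = -dx_j ∧ dx_i and dx_i ∧ dx_i = 0. For each pair (i, j) with i < j, the coefficient of dx_i ∧ dx_j in alpha ∧ beta is (alpha_i * beta_j - alpha_j * beta_i). Collecting: alpha ∧ beta = (-3*x) dx ∧ dy.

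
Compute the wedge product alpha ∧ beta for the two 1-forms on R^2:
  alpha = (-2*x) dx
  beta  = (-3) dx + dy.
alpha ∧ beta = (-2*x) dx ∧ dy

Distribute the wedge, using dx_i ∧ dx_j = -dx_j ∧ dx_i and dx_i ∧ dx_i = 0. For each pair (i, j) with i < j, the coefficient of dx_i ∧ dx_j in alpha ∧ beta is (alpha_i * beta_j - alpha_j * beta_i). Collecting: alpha ∧ beta = (-2*x) dx ∧ dy.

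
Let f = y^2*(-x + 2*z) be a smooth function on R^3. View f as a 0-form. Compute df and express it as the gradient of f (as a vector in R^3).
df = (-y^2) dx + (2*y*(-x + 2*z)) dy + (2*y^2) dz; grad f = (-y^2, 2*y*(-x + 2*z), 2*y^2)

For a 0-form f, d f = (∂f/∂x) dx + (∂f/∂y) dy + (∂f/∂z) dz. The components of the vector representation are exactly the entries of grad f in Cartesian coordinates:
  ∂f/∂x = -y^2
  ∂f/∂y = 2*y*(-x + 2*z)
  ∂f/∂z = 2*y^2.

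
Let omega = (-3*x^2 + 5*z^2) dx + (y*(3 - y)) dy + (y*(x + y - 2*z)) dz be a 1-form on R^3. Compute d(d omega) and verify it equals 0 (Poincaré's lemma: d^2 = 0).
d(d omega) = 0

Step 1: d omega = sum_{i<j} (∂f_j/∂x_i - ∂f_i/∂x_j) dx_i ∧ dx_j:
  coeff of dx ∧ dy: 0
  coeff of dx ∧ dz: y - 10*z
  coeff of dy ∧ dz: x + 2*y - 2*z
Step 2: Apply d again to each 2-form coefficient. The only possible 3-form in R^3 is dx ∧ dy ∧ dz, with coefficient
  ∂(coeff of dy∧dz)/∂x - ∂(coeff of dx∧dz)/∂y + ∂(coeff of dx∧dy)/∂z
  = ∂/∂x (x + 2*y - 2*z) - ∂/∂y (y - 10*z) + ∂/∂z (0).
Each of these terms simplifies to sums of mixed partials that cancel in pairs. The result is 0 (by equality of mixed partials for smooth functions — Schwarz / Clairaut).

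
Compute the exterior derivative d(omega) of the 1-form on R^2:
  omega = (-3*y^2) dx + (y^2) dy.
d(omega) = (6*y) dx ∧ dy

For a 1-form omega = sum_i f_i dx_i, the exterior derivative is
  d(omega) = sum_{i < j} (∂f_j/∂x_i - ∂f_i/∂x_j) dx_i ∧ dx_j.
  coefficient of dx ∧ dy: ∂f_2/∂x - ∂f_1/∂y = ∂(y^2)/∂x - ∂(-3*y^2)/∂y = 6*y
Assembling: d(omega) = (6*y) dx ∧ dy.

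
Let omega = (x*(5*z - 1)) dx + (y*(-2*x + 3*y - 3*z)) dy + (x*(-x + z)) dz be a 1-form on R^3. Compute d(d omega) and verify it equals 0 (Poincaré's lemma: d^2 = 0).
d(d omega) = 0

Step 1: d omega = sum_{i<j} (∂f_j/∂x_i - ∂f_i/∂x_j) dx_i ∧ dx_j:
  coeff of dx ∧ dy: -2*y
  coeff of dx ∧ dz: -7*x + z
  coeff of dy ∧ dz: 3*y
Step 2: Apply d again to each 2-form coefficient. The only possible 3-form in R^3 is dx ∧ dy ∧ dz, with coefficient
  ∂(coeff of dy∧dz)/∂x - ∂(coeff of dx∧dz)/∂y + ∂(coeff of dx∧dy)/∂z
  = ∂/∂x (3*y) - ∂/∂y (-7*x + z) + ∂/∂z (-2*y).
Each of these terms simplifies to sums of mixed partials that cancel in pairs. The result is 0 (by equality of mixed partials for smooth functions — Schwarz / Clairaut).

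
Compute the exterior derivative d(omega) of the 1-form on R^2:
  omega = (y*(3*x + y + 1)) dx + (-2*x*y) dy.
d(omega) = (-3*x - 4*y - 1) dx ∧ dy

For a 1-form omega = sum_i f_i dx_i, the exterior derivative is
  d(omega) = sum_{i < j} (∂f_j/∂x_i - ∂f_i/∂x_j) dx_i ∧ dx_j.
  coefficient of dx ∧ dy: ∂f_2/∂x - ∂f_1/∂y = ∂(-2*x*y)/∂x - ∂(y*(3*x + y + 1))/∂y = -3*x - 4*y - 1
Assembling: d(omega) = (-3*x - 4*y - 1) dx ∧ dy.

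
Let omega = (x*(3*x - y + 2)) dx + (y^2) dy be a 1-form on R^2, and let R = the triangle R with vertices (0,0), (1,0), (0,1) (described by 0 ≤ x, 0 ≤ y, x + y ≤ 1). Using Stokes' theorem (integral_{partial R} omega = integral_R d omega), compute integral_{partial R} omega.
integral_(partial R) omega = 1/6

Stokes: integral_partial_R omega = integral_R d omega with d omega = (∂Q/∂x - ∂P/∂y) dx ∧ dy.
  ∂Q/∂x = 0
  ∂P/∂y = -x
  integrand = ∂Q/∂x - ∂P/∂y = x.
Integrating over R: integral_0^1 integral_0^{1-x} (x) dy dx = 1/6.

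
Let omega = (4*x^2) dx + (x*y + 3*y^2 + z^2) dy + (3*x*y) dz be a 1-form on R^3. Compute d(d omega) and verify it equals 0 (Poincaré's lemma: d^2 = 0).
d(d omega) = 0

Step 1: d omega = sum_{i<j} (∂f_j/∂x_i - ∂f_i/∂x_j) dx_i ∧ dx_j:
  coeff of dx ∧ dy: y
  coeff of dx ∧ dz: 3*y
  coeff of dy ∧ dz: 3*x - 2*z
Step 2: Apply d again to each 2-form coefficient. The only possible 3-form in R^3 is dx ∧ dy ∧ dz, with coefficient
  ∂(coeff of dy∧dz)/∂x - ∂(coeff of dx∧dz)/∂y + ∂(coeff of dx∧dy)/∂z
  = ∂/∂x (3*x - 2*z) - ∂/∂y (3*y) + ∂/∂z (y).
Each of these terms simplifies to sums of mixed partials that cancel in pairs. The result is 0 (by equality of mixed partials for smooth functions — Schwarz / Clairaut).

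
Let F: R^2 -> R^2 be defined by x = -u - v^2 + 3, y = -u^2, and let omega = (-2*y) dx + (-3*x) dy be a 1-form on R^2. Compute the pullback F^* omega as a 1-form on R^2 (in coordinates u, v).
F^* omega = (2*u*(-4*u - 3*v^2 + 9)) du + (-4*u^2*v) dv

Using F^*(f dg) = (f ∘ F) d(g ∘ F), substitute each coordinate x_i by F_i(u, v) in f_i, and replace dx_i by d F_i = (∂F_i/∂u) du + (∂F_i/∂v) dv.
  For the x component: f_1(F) = 2*u^2; d F_1 = (-1) du + (-2*v) dv
  For the y component: f_2(F) = 3*u + 3*v^2 - 9; d F_2 = (-2*u) du + (0) dv
Combining and collecting du, dv coefficients:
  coeff of du: 2*u*(-4*u - 3*v^2 + 9)
  coeff of dv: -4*u^2*v
F^* omega = (2*u*(-4*u - 3*v^2 + 9)) du + (-4*u^2*v) dv.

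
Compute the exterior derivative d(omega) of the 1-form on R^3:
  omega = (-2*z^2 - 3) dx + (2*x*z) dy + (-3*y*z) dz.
d(omega) = (2*z) dx ∧ dy + (4*z) dx ∧ dz + (-2*x - 3*z) dy ∧ dz

For a 1-form omega = sum_i f_i dx_i, the exterior derivative is
  d(omega) = sum_{i < j} (∂f_j/∂x_i - ∂f_i/∂x_j) dx_i ∧ dx_j.
  coefficient of dx ∧ dy: ∂f_2/∂x - ∂f_1/∂y = ∂(2*x*z)/∂x - ∂(-2*z^2 - 3)/∂y = 2*z
  coefficient of dx ∧ dz: ∂f_3/∂x - ∂f_1/∂z = ∂(-3*y*z)/∂x - ∂(-2*z^2 - 3)/∂z = 4*z
  coefficient of dy ∧ dz: ∂f_3/∂y - ∂f_2/∂z = ∂(-3*y*z)/∂y - ∂(2*x*z)/∂z = -2*x - 3*z
Assembling: d(omega) = (2*z) dx ∧ dy + (4*z) dx ∧ dz + (-2*x - 3*z) dy ∧ dz.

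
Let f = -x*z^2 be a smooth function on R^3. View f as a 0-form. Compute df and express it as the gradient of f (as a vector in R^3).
df = (-z^2) dx + (0) dy + (-2*x*z) dz; grad f = (-z^2, 0, -2*x*z)

For a 0-form f, d f = (∂f/∂x) dx + (∂f/∂y) dy + (∂f/∂z) dz. The components of the vector representation are exactly the entries of grad f in Cartesian coordinates:
  ∂f/∂x = -z^2
  ∂f/∂y = 0
  ∂f/∂z = -2*x*z.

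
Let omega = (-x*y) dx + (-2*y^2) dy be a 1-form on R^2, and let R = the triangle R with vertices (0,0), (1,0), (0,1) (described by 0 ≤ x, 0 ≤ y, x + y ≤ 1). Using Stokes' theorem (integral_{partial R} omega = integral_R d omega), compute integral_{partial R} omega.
integral_(partial R) omega = 1/6

Stokes: integral_partial_R omega = integral_R d omega with d omega = (∂Q/∂x - ∂P/∂y) dx ∧ dy.
  ∂Q/∂x = 0
  ∂P/∂y = -x
  integrand = ∂Q/∂x - ∂P/∂y = x.
Integrating over R: integral_0^1 integral_0^{1-x} (x) dy dx = 1/6.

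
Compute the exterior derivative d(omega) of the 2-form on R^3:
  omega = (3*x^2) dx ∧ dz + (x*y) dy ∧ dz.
d(omega) = (y) dx ∧ dy ∧ dz

For a 2-form omega = sum_{i<j} g_{ij} dx_i ∧ dx_j, the exterior derivative is
  d(omega) = sum_{i<j} d(g_{ij}) ∧ dx_i ∧ dx_j = sum_{i<j, k} (∂g_{ij}/∂x_k) dx_k ∧ dx_i ∧ dx_j.
Expand each term, using dx_k ∧ dx_i ∧ dx_j = sgn(permutation) dx_{(a)} ∧ dx_{(b)} ∧ dx_{(c)} with (a < b < c) sorted:
  d(x*y) includes (∂/∂x)(x*y) dx = (y) dx, which multiplied by dy ∧ dz gives (y) dx ∧ dy ∧ dz
Collecting like 3-forms: d(omega) = (y) dx ∧ dy ∧ dz.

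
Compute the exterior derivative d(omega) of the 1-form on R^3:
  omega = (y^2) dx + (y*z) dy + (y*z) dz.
d(omega) = (-2*y) dx ∧ dy + (-y + z) dy ∧ dz

For a 1-form omega = sum_i f_i dx_i, the exterior derivative is
  d(omega) = sum_{i < j} (∂f_j/∂x_i - ∂f_i/∂x_j) dx_i ∧ dx_j.
  coefficient of dx ∧ dy: ∂f_2/∂x - ∂f_1/∂y = ∂(y*z)/∂x - ∂(y^2)/∂y = -2*y
  coefficient of dy ∧ dz: ∂f_3/∂y - ∂f_2/∂z = ∂(y*z)/∂y - ∂(y*z)/∂z = -y + z
Assembling: d(omega) = (-2*y) dx ∧ dy + (-y + z) dy ∧ dz.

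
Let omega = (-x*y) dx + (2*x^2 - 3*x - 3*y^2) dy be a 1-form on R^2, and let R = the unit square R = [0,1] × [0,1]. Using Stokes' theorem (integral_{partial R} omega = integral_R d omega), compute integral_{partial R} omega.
integral_(partial R) omega = -1/2

Stokes: integral_partial_R omega = integral_R d omega with d omega = (∂Q/∂x - ∂P/∂y) dx ∧ dy.
  ∂Q/∂x = 4*x - 3
  ∂P/∂y = -x
  integrand = ∂Q/∂x - ∂P/∂y = 5*x - 3.
Integrating over R: integral_0^1 integral_0^1 (5*x - 3) dx dy = -1/2.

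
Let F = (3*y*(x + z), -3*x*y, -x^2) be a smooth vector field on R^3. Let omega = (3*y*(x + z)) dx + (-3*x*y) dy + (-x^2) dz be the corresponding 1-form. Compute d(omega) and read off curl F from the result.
d(omega) = (0) dy ∧ dz + (2*x + 3*y) dz ∧ dx + (-3*x - 3*y - 3*z) dx ∧ dy; curl F = (0, 2*x + 3*y, -3*x - 3*y - 3*z)

d omega = sum_{i<j} (∂f_j/∂x_i - ∂f_i/∂x_j) dx_i ∧ dx_j. Under the identification (dy ∧ dz, dz ∧ dx, dx ∧ dy) ↔ (e_x, e_y, e_z), the coefficients are exactly the components of curl F. Compute:
  ∂R/∂y - ∂Q/∂z = (0) - (0) = 0
  ∂P/∂z - ∂R/∂x = (3*y) - (-2*x) = 2*x + 3*y
  ∂Q/∂x - ∂P/∂y = (-3*y) - (3*x + 3*z) = -3*x - 3*y - 3*z.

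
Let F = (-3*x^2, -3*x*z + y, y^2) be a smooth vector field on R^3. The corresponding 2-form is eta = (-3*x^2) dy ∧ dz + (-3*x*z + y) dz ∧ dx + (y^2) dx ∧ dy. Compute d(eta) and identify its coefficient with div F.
d(eta) = (1 - 6*x) dx ∧ dy ∧ dz; div F = 1 - 6*x

For a 2-form in R^3 of the form above, applying d gives a 3-form with coefficient ∂P/∂x + ∂Q/∂y + ∂R/∂z:
  ∂P/∂x = -6*x
  ∂Q/∂y = 1
  ∂R/∂z = 0
Sum = 1 - 6*x, which is exactly div F.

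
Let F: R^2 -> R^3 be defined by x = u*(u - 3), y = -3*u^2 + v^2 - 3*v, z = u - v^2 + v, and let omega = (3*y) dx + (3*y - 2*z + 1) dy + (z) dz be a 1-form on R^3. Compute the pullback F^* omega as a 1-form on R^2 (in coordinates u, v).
F^* omega = (36*u^3 + 39*u^2 - 24*u*v^2 + 48*u*v - 5*u - 10*v^2 + 28*v) du + (-18*u^2*v + 27*u^2 - 6*u*v + 7*u + 12*v^3 - 40*v^2 + 36*v - 3) dv

Using F^*(f dg) = (f ∘ F) d(g ∘ F), substitute each coordinate x_i by F_i(u, v) in f_i, and replace dx_i by d F_i = (∂F_i/∂u) du + (∂F_i/∂v) dv.
  For the x component: f_1(F) = -9*u^2 + 3*v^2 - 9*v; d F_1 = (2*u - 3) du + (0) dv
  For the y component: f_2(F) = -9*u^2 - 2*u + 5*v^2 - 11*v + 1; d F_2 = (-6*u) du + (2*v - 3) dv
  For the z component: f_3(F) = u - v^2 + v; d F_3 = (1) du + (1 - 2*v) dv
Combining and collecting du, dv coefficients:
  coeff of du: 36*u^3 + 39*u^2 - 24*u*v^2 + 48*u*v - 5*u - 10*v^2 + 28*v
  coeff of dv: -18*u^2*v + 27*u^2 - 6*u*v + 7*u + 12*v^3 - 40*v^2 + 36*v - 3
F^* omega = (36*u^3 + 39*u^2 - 24*u*v^2 + 48*u*v - 5*u - 10*v^2 + 28*v) du + (-18*u^2*v + 27*u^2 - 6*u*v + 7*u + 12*v^3 - 40*v^2 + 36*v - 3) dv.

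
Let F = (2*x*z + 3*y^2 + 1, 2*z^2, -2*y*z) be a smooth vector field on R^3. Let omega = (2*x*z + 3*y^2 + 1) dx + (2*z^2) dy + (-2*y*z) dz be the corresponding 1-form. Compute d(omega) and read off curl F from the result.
d(omega) = (-6*z) dy ∧ dz + (2*x) dz ∧ dx + (-6*y) dx ∧ dy; curl F = (-6*z, 2*x, -6*y)

d omega = sum_{i<j} (∂f_j/∂x_i - ∂f_i/∂x_j) dx_i ∧ dx_j. Under the identification (dy ∧ dz, dz ∧ dx, dx ∧ dy) ↔ (e_x, e_y, e_z), the coefficients are exactly the components of curl F. Compute:
  ∂R/∂y - ∂Q/∂z = (-2*z) - (4*z) = -6*z
  ∂P/∂z - ∂R/∂x = (2*x) - (0) = 2*x
  ∂Q/∂x - ∂P/∂y = (0) - (6*y) = -6*y.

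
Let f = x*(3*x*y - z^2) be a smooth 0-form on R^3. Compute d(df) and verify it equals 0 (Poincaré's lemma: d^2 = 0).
d(df) = 0

Step 1: df = sum_i (∂f/∂x_i) dx_i = (6*x*y - z^2) dx + (3*x^2) dy + (-2*x*z) dz.
Step 2: Apply d again. Using the 1-form formula, the coefficient of dx ∧ dy in d(df) is ∂^2 f/∂x ∂y - ∂^2 f/∂y ∂x = (6*x) - (6*x) = 0 (equality of mixed partials for smooth f).
Similarly for dx ∧ dz and dy ∧ dz — all coefficients vanish. So d(df) = 0.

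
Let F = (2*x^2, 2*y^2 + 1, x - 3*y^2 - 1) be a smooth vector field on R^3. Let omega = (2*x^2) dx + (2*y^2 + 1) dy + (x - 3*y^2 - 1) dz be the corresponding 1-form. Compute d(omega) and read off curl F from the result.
d(omega) = (-6*y) dy ∧ dz + (-1) dz ∧ dx + (0) dx ∧ dy; curl F = (-6*y, -1, 0)

d omega = sum_{i<j} (∂f_j/∂x_i - ∂f_i/∂x_j) dx_i ∧ dx_j. Under the identification (dy ∧ dz, dz ∧ dx, dx ∧ dy) ↔ (e_x, e_y, e_z), the coefficients are exactly the components of curl F. Compute:
  ∂R/∂y - ∂Q/∂z = (-6*y) - (0) = -6*y
  ∂P/∂z - ∂R/∂x = (0) - (1) = -1
  ∂Q/∂x - ∂P/∂y = (0) - (0) = 0.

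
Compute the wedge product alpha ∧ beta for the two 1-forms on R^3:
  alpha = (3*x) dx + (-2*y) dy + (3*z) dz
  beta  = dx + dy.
alpha ∧ beta = (3*x + 2*y) dx ∧ dy + (-3*z) dx ∧ dz + (-3*z) dy ∧ dz

Distribute the wedge, using dx_i ∧ dx_j = -dx_j ∧ dx_i and dx_i ∧ dx_i = 0. For each pair (i, j) with i < j, the coefficient of dx_i ∧ dx_j in alpha ∧ beta is (alpha_i * beta_j - alpha_j * beta_i). Collecting: alpha ∧ beta = (3*x + 2*y) dx ∧ dy + (-3*z) dx ∧ dz + (-3*z) dy ∧ dz.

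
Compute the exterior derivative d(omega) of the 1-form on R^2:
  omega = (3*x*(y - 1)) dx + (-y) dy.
d(omega) = (-3*x) dx ∧ dy

For a 1-form omega = sum_i f_i dx_i, the exterior derivative is
  d(omega) = sum_{i < j} (∂f_j/∂x_i - ∂f_i/∂x_j) dx_i ∧ dx_j.
  coefficient of dx ∧ dy: ∂f_2/∂x - ∂f_1/∂y = ∂(-y)/∂x - ∂(3*x*(y - 1))/∂y = -3*x
Assembling: d(omega) = (-3*x) dx ∧ dy.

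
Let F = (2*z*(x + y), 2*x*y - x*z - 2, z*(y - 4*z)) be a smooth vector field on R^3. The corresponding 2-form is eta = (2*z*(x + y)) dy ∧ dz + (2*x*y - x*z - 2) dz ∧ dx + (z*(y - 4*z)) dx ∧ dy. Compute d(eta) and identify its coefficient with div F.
d(eta) = (2*x + y - 6*z) dx ∧ dy ∧ dz; div F = 2*x + y - 6*z

For a 2-form in R^3 of the form above, applying d gives a 3-form with coefficient ∂P/∂x + ∂Q/∂y + ∂R/∂z:
  ∂P/∂x = 2*z
  ∂Q/∂y = 2*x
  ∂R/∂z = y - 8*z
Sum = 2*x + y - 6*z, which is exactly div F.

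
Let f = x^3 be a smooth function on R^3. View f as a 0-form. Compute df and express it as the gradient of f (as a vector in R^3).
df = (3*x^2) dx + (0) dy + (0) dz; grad f = (3*x^2, 0, 0)

For a 0-form f, d f = (∂f/∂x) dx + (∂f/∂y) dy + (∂f/∂z) dz. The components of the vector representation are exactly the entries of grad f in Cartesian coordinates:
  ∂f/∂x = 3*x^2
  ∂f/∂y = 0
  ∂f/∂z = 0.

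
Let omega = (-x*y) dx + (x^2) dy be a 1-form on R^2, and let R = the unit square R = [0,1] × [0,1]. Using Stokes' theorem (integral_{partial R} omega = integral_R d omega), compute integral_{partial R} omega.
integral_(partial R) omega = 3/2

Stokes: integral_partial_R omega = integral_R d omega with d omega = (∂Q/∂x - ∂P/∂y) dx ∧ dy.
  ∂Q/∂x = 2*x
  ∂P/∂y = -x
  integrand = ∂Q/∂x - ∂P/∂y = 3*x.
Integrating over R: integral_0^1 integral_0^1 (3*x) dx dy = 3/2.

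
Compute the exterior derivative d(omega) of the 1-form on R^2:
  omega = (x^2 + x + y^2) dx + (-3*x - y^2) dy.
d(omega) = (-2*y - 3) dx ∧ dy

For a 1-form omega = sum_i f_i dx_i, the exterior derivative is
  d(omega) = sum_{i < j} (∂f_j/∂x_i - ∂f_i/∂x_j) dx_i ∧ dx_j.
  coefficient of dx ∧ dy: ∂f_2/∂x - ∂f_1/∂y = ∂(-3*x - y^2)/∂x - ∂(x^2 + x + y^2)/∂y = -2*y - 3
Assembling: d(omega) = (-2*y - 3) dx ∧ dy.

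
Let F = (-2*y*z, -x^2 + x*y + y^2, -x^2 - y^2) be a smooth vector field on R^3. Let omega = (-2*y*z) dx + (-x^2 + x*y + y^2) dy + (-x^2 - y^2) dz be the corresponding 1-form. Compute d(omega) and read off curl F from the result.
d(omega) = (-2*y) dy ∧ dz + (2*x - 2*y) dz ∧ dx + (-2*x + y + 2*z) dx ∧ dy; curl F = (-2*y, 2*x - 2*y, -2*x + y + 2*z)

d omega = sum_{i<j} (∂f_j/∂x_i - ∂f_i/∂x_j) dx_i ∧ dx_j. Under the identification (dy ∧ dz, dz ∧ dx, dx ∧ dy) ↔ (e_x, e_y, e_z), the coefficients are exactly the components of curl F. Compute:
  ∂R/∂y - ∂Q/∂z = (-2*y) - (0) = -2*y
  ∂P/∂z - ∂R/∂x = (-2*y) - (-2*x) = 2*x - 2*y
  ∂Q/∂x - ∂P/∂y = (-2*x + y) - (-2*z) = -2*x + y + 2*z.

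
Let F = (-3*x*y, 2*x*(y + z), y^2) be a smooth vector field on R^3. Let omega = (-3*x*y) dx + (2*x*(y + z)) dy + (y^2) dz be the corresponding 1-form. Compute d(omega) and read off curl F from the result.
d(omega) = (-2*x + 2*y) dy ∧ dz + (0) dz ∧ dx + (3*x + 2*y + 2*z) dx ∧ dy; curl F = (-2*x + 2*y, 0, 3*x + 2*y + 2*z)

d omega = sum_{i<j} (∂f_j/∂x_i - ∂f_i/∂x_j) dx_i ∧ dx_j. Under the identification (dy ∧ dz, dz ∧ dx, dx ∧ dy) ↔ (e_x, e_y, e_z), the coefficients are exactly the components of curl F. Compute:
  ∂R/∂y - ∂Q/∂z = (2*y) - (2*x) = -2*x + 2*y
  ∂P/∂z - ∂R/∂x = (0) - (0) = 0
  ∂Q/∂x - ∂P/∂y = (2*y + 2*z) - (-3*x) = 3*x + 2*y + 2*z.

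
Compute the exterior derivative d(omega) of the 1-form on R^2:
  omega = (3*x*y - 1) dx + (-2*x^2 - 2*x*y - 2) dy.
d(omega) = (-7*x - 2*y) dx ∧ dy

For a 1-form omega = sum_i f_i dx_i, the exterior derivative is
  d(omega) = sum_{i < j} (∂f_j/∂x_i - ∂f_i/∂x_j) dx_i ∧ dx_j.
  coefficient of dx ∧ dy: ∂f_2/∂x - ∂f_1/∂y = ∂(-2*x^2 - 2*x*y - 2)/∂x - ∂(3*x*y - 1)/∂y = -7*x - 2*y
Assembling: d(omega) = (-7*x - 2*y) dx ∧ dy.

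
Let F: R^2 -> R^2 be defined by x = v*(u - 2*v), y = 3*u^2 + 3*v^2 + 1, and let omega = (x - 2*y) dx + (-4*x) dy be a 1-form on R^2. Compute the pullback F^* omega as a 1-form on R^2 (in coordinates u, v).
F^* omega = (v*(-30*u^2 + 49*u*v - 8*v^2 - 2)) du + (-6*u^3 + 25*u^2*v - 36*u*v^2 - 2*u + 80*v^3 + 8*v) dv

Using F^*(f dg) = (f ∘ F) d(g ∘ F), substitute each coordinate x_i by F_i(u, v) in f_i, and replace dx_i by d F_i = (∂F_i/∂u) du + (∂F_i/∂v) dv.
  For the x component: f_1(F) = -6*u^2 + u*v - 8*v^2 - 2; d F_1 = (v) du + (u - 4*v) dv
  For the y component: f_2(F) = 4*v*(-u + 2*v); d F_2 = (6*u) du + (6*v) dv
Combining and collecting du, dv coefficients:
  coeff of du: v*(-30*u^2 + 49*u*v - 8*v^2 - 2)
  coeff of dv: -6*u^3 + 25*u^2*v - 36*u*v^2 - 2*u + 80*v^3 + 8*v
F^* omega = (v*(-30*u^2 + 49*u*v - 8*v^2 - 2)) du + (-6*u^3 + 25*u^2*v - 36*u*v^2 - 2*u + 80*v^3 + 8*v) dv.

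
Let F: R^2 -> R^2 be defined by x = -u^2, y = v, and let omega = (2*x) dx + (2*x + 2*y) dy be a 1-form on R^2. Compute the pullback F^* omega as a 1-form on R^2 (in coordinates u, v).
F^* omega = (4*u^3) du + (-2*u^2 + 2*v) dv

Using F^*(f dg) = (f ∘ F) d(g ∘ F), substitute each coordinate x_i by F_i(u, v) in f_i, and replace dx_i by d F_i = (∂F_i/∂u) du + (∂F_i/∂v) dv.
  For the x component: f_1(F) = -2*u^2; d F_1 = (-2*u) du + (0) dv
  For the y component: f_2(F) = -2*u^2 + 2*v; d F_2 = (0) du + (1) dv
Combining and collecting du, dv coefficients:
  coeff of du: 4*u^3
  coeff of dv: -2*u^2 + 2*v
F^* omega = (4*u^3) du + (-2*u^2 + 2*v) dv.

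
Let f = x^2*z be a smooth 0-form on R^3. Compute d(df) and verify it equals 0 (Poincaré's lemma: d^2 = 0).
d(df) = 0

Step 1: df = sum_i (∂f/∂x_i) dx_i = (2*x*z) dx + (0) dy + (x^2) dz.
Step 2: Apply d again. Using the 1-form formula, the coefficient of dx ∧ dy in d(df) is ∂^2 f/∂x ∂y - ∂^2 f/∂y ∂x = (0) - (0) = 0 (equality of mixed partials for smooth f).
Similarly for dx ∧ dz and dy ∧ dz — all coefficients vanish. So d(df) = 0.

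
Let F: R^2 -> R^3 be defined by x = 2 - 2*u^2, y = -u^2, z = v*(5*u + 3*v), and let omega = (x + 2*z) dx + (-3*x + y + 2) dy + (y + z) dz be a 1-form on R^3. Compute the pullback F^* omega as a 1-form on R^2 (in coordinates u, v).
F^* omega = (-2*u^3 - 45*u^2*v + u*v^2 + 15*v^3) du + (-5*u^3 + 19*u^2*v + 45*u*v^2 + 18*v^3) dv

Using F^*(f dg) = (f ∘ F) d(g ∘ F), substitute each coordinate x_i by F_i(u, v) in f_i, and replace dx_i by d F_i = (∂F_i/∂u) du + (∂F_i/∂v) dv.
  For the x component: f_1(F) = -2*u^2 + 10*u*v + 6*v^2 + 2; d F_1 = (-4*u) du + (0) dv
  For the y component: f_2(F) = 5*u^2 - 4; d F_2 = (-2*u) du + (0) dv
  For the z component: f_3(F) = -u^2 + 5*u*v + 3*v^2; d F_3 = (5*v) du + (5*u + 6*v) dv
Combining and collecting du, dv coefficients:
  coeff of du: -2*u^3 - 45*u^2*v + u*v^2 + 15*v^3
  coeff of dv: -5*u^3 + 19*u^2*v + 45*u*v^2 + 18*v^3
F^* omega = (-2*u^3 - 45*u^2*v + u*v^2 + 15*v^3) du + (-5*u^3 + 19*u^2*v + 45*u*v^2 + 18*v^3) dv.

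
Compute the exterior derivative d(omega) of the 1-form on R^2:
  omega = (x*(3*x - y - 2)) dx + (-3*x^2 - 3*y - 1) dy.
d(omega) = (-5*x) dx ∧ dy

For a 1-form omega = sum_i f_i dx_i, the exterior derivative is
  d(omega) = sum_{i < j} (∂f_j/∂x_i - ∂f_i/∂x_j) dx_i ∧ dx_j.
  coefficient of dx ∧ dy: ∂f_2/∂x - ∂f_1/∂y = ∂(-3*x^2 - 3*y - 1)/∂x - ∂(x*(3*x - y - 2))/∂y = -5*x
Assembling: d(omega) = (-5*x) dx ∧ dy.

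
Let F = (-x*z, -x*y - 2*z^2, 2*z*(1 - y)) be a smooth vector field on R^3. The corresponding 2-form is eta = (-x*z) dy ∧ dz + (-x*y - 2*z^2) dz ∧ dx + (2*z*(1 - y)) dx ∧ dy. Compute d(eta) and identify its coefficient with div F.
d(eta) = (-x - 2*y - z + 2) dx ∧ dy ∧ dz; div F = -x - 2*y - z + 2

For a 2-form in R^3 of the form above, applying d gives a 3-form with coefficient ∂P/∂x + ∂Q/∂y + ∂R/∂z:
  ∂P/∂x = -z
  ∂Q/∂y = -x
  ∂R/∂z = 2 - 2*y
Sum = -x - 2*y - z + 2, which is exactly div F.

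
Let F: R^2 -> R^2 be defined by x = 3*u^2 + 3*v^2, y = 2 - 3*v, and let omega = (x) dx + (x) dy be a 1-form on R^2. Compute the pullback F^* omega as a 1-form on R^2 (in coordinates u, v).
F^* omega = (18*u*(u^2 + v^2)) du + (18*u^2*v - 9*u^2 + 18*v^3 - 9*v^2) dv

Using F^*(f dg) = (f ∘ F) d(g ∘ F), substitute each coordinate x_i by F_i(u, v) in f_i, and replace dx_i by d F_i = (∂F_i/∂u) du + (∂F_i/∂v) dv.
  For the x component: f_1(F) = 3*u^2 + 3*v^2; d F_1 = (6*u) du + (6*v) dv
  For the y component: f_2(F) = 3*u^2 + 3*v^2; d F_2 = (0) du + (-3) dv
Combining and collecting du, dv coefficients:
  coeff of du: 18*u*(u^2 + v^2)
  coeff of dv: 18*u^2*v - 9*u^2 + 18*v^3 - 9*v^2
F^* omega = (18*u*(u^2 + v^2)) du + (18*u^2*v - 9*u^2 + 18*v^3 - 9*v^2) dv.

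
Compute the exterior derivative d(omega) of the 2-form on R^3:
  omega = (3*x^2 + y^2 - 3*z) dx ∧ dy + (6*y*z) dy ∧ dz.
d(omega) = (-3) dx ∧ dy ∧ dz

For a 2-form omega = sum_{i<j} g_{ij} dx_i ∧ dx_j, the exterior derivative is
  d(omega) = sum_{i<j} d(g_{ij}) ∧ dx_i ∧ dx_j = sum_{i<j, k} (∂g_{ij}/∂x_k) dx_k ∧ dx_i ∧ dx_j.
Expand each term, using dx_k ∧ dx_i ∧ dx_j = sgn(permutation) dx_{(a)} ∧ dx_{(b)} ∧ dx_{(c)} with (a < b < c) sorted:
  d(3*x^2 + y^2 - 3*z) includes (∂/∂z)(3*x^2 + y^2 - 3*z) dz = (-3) dz, which multiplied by dx ∧ dy gives (-3) dx ∧ dy ∧ dz
Collecting like 3-forms: d(omega) = (-3) dx ∧ dy ∧ dz.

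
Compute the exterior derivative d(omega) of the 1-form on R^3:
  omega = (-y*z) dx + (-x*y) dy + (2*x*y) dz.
d(omega) = (-y + z) dx ∧ dy + (3*y) dx ∧ dz + (2*x) dy ∧ dz

For a 1-form omega = sum_i f_i dx_i, the exterior derivative is
  d(omega) = sum_{i < j} (∂f_j/∂x_i - ∂f_i/∂x_j) dx_i ∧ dx_j.
  coefficient of dx ∧ dy: ∂f_2/∂x - ∂f_1/∂y = ∂(-x*y)/∂x - ∂(-y*z)/∂y = -y + z
  coefficient of dx ∧ dz: ∂f_3/∂x - ∂f_1/∂z = ∂(2*x*y)/∂x - ∂(-y*z)/∂z = 3*y
  coefficient of dy ∧ dz: ∂f_3/∂y - ∂f_2/∂z = ∂(2*x*y)/∂y - ∂(-x*y)/∂z = 2*x
Assembling: d(omega) = (-y + z) dx ∧ dy + (3*y) dx ∧ dz + (2*x) dy ∧ dz.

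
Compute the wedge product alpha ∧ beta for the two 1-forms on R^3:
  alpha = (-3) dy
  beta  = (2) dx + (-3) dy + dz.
alpha ∧ beta = (6) dx ∧ dy + (-3) dy ∧ dz

Distribute the wedge, using dx_i ∧ dx_j = -dx_j ∧ dx_i and dx_i ∧ dx_i = 0. For each pair (i, j) with i < j, the coefficient of dx_i ∧ dx_j in alpha ∧ beta is (alpha_i * beta_j - alpha_j * beta_i). Collecting: alpha ∧ beta = (6) dx ∧ dy + (-3) dy ∧ dz.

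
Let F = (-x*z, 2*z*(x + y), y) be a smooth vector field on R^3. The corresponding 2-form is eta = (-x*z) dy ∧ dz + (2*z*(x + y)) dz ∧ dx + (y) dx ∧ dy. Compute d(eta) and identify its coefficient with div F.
d(eta) = (z) dx ∧ dy ∧ dz; div F = z

For a 2-form in R^3 of the form above, applying d gives a 3-form with coefficient ∂P/∂x + ∂Q/∂y + ∂R/∂z:
  ∂P/∂x = -z
  ∂Q/∂y = 2*z
  ∂R/∂z = 0
Sum = z, which is exactly div F.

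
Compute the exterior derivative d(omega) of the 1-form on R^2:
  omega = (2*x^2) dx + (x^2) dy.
d(omega) = (2*x) dx ∧ dy

For a 1-form omega = sum_i f_i dx_i, the exterior derivative is
  d(omega) = sum_{i < j} (∂f_j/∂x_i - ∂f_i/∂x_j) dx_i ∧ dx_j.
  coefficient of dx ∧ dy: ∂f_2/∂x - ∂f_1/∂y = ∂(x^2)/∂x - ∂(2*x^2)/∂y = 2*x
Assembling: d(omega) = (2*x) dx ∧ dy.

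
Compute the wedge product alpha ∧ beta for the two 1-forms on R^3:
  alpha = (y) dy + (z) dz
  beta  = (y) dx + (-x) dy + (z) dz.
alpha ∧ beta = (-y^2) dx ∧ dy + (z*(x + y)) dy ∧ dz + (-y*z) dx ∧ dz

Distribute the wedge, using dx_i ∧ dx_j = -dx_j ∧ dx_i and dx_i ∧ dx_i = 0. For each pair (i, j) with i < j, the coefficient of dx_i ∧ dx_j in alpha ∧ beta is (alpha_i * beta_j - alpha_j * beta_i). Collecting: alpha ∧ beta = (-y^2) dx ∧ dy + (z*(x + y)) dy ∧ dz + (-y*z) dx ∧ dz.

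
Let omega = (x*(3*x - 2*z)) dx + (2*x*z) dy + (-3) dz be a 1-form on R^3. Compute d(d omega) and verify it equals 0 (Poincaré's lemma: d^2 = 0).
d(d omega) = 0

Step 1: d omega = sum_{i<j} (∂f_j/∂x_i - ∂f_i/∂x_j) dx_i ∧ dx_j:
  coeff of dx ∧ dy: 2*z
  coeff of dx ∧ dz: 2*x
  coeff of dy ∧ dz: -2*x
Step 2: Apply d again to each 2-form coefficient. The only possible 3-form in R^3 is dx ∧ dy ∧ dz, with coefficient
  ∂(coeff of dy∧dz)/∂x - ∂(coeff of dx∧dz)/∂y + ∂(coeff of dx∧dy)/∂z
  = ∂/∂x (-2*x) - ∂/∂y (2*x) + ∂/∂z (2*z).
Each of these terms simplifies to sums of mixed partials that cancel in pairs. The result is 0 (by equality of mixed partials for smooth functions — Schwarz / Clairaut).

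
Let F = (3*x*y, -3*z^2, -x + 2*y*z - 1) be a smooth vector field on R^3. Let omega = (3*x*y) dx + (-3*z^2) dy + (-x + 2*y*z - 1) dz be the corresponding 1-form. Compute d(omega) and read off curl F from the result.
d(omega) = (8*z) dy ∧ dz + (1) dz ∧ dx + (-3*x) dx ∧ dy; curl F = (8*z, 1, -3*x)

d omega = sum_{i<j} (∂f_j/∂x_i - ∂f_i/∂x_j) dx_i ∧ dx_j. Under the identification (dy ∧ dz, dz ∧ dx, dx ∧ dy) ↔ (e_x, e_y, e_z), the coefficients are exactly the components of curl F. Compute:
  ∂R/∂y - ∂Q/∂z = (2*z) - (-6*z) = 8*z
  ∂P/∂z - ∂R/∂x = (0) - (-1) = 1
  ∂Q/∂x - ∂P/∂y = (0) - (3*x) = -3*x.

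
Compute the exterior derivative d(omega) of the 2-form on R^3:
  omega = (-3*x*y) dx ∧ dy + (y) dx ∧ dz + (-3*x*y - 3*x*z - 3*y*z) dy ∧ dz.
d(omega) = (-3*y - 3*z - 1) dx ∧ dy ∧ dz

For a 2-form omega = sum_{i<j} g_{ij} dx_i ∧ dx_j, the exterior derivative is
  d(omega) = sum_{i<j} d(g_{ij}) ∧ dx_i ∧ dx_j = sum_{i<j, k} (∂g_{ij}/∂x_k) dx_k ∧ dx_i ∧ dx_j.
Expand each term, using dx_k ∧ dx_i ∧ dx_j = sgn(permutation) dx_{(a)} ∧ dx_{(b)} ∧ dx_{(c)} with (a < b < c) sorted:
  d(y) includes (∂/∂y)(y) dy = (1) dy, which multiplied by dx ∧ dz gives (-1) dx ∧ dy ∧ dz
  d(-3*x*y - 3*x*z - 3*y*z) includes (∂/∂x)(-3*x*y - 3*x*z - 3*y*z) dx = (-3*y - 3*z) dx, which multiplied by dy ∧ dz gives (-3*y - 3*z) dx ∧ dy ∧ dz
Collecting like 3-forms: d(omega) = (-3*y - 3*z - 1) dx ∧ dy ∧ dz.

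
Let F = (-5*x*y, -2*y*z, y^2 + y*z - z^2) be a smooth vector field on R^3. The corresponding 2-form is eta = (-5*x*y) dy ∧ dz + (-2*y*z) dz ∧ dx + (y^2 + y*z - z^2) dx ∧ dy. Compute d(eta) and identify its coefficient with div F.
d(eta) = (-4*y - 4*z) dx ∧ dy ∧ dz; div F = -4*y - 4*z

For a 2-form in R^3 of the form above, applying d gives a 3-form with coefficient ∂P/∂x + ∂Q/∂y + ∂R/∂z:
  ∂P/∂x = -5*y
  ∂Q/∂y = -2*z
  ∂R/∂z = y - 2*z
Sum = -4*y - 4*z, which is exactly div F.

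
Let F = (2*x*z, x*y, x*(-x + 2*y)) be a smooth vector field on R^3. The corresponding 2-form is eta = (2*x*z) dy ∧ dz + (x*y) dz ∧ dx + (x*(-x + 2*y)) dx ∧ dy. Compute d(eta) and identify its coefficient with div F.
d(eta) = (x + 2*z) dx ∧ dy ∧ dz; div F = x + 2*z

For a 2-form in R^3 of the form above, applying d gives a 3-form with coefficient ∂P/∂x + ∂Q/∂y + ∂R/∂z:
  ∂P/∂x = 2*z
  ∂Q/∂y = x
  ∂R/∂z = 0
Sum = x + 2*z, which is exactly div F.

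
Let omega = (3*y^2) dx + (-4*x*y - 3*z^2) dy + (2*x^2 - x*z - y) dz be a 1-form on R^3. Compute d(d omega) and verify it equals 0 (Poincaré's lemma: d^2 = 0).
d(d omega) = 0

Step 1: d omega = sum_{i<j} (∂f_j/∂x_i - ∂f_i/∂x_j) dx_i ∧ dx_j:
  coeff of dx ∧ dy: -10*y
  coeff of dx ∧ dz: 4*x - z
  coeff of dy ∧ dz: 6*z - 1
Step 2: Apply d again to each 2-form coefficient. The only possible 3-form in R^3 is dx ∧ dy ∧ dz, with coefficient
  ∂(coeff of dy∧dz)/∂x - ∂(coeff of dx∧dz)/∂y + ∂(coeff of dx∧dy)/∂z
  = ∂/∂x (6*z - 1) - ∂/∂y (4*x - z) + ∂/∂z (-10*y).
Each of these terms simplifies to sums of mixed partials that cancel in pairs. The result is 0 (by equality of mixed partials for smooth functions — Schwarz / Clairaut).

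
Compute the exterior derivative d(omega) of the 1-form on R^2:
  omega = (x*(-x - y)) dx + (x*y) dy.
d(omega) = (x + y) dx ∧ dy

For a 1-form omega = sum_i f_i dx_i, the exterior derivative is
  d(omega) = sum_{i < j} (∂f_j/∂x_i - ∂f_i/∂x_j) dx_i ∧ dx_j.
  coefficient of dx ∧ dy: ∂f_2/∂x - ∂f_1/∂y = ∂(x*y)/∂x - ∂(x*(-x - y))/∂y = x + y
Assembling: d(omega) = (x + y) dx ∧ dy.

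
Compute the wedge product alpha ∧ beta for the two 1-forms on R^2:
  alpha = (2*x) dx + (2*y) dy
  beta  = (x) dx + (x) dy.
alpha ∧ beta = (2*x*(x - y)) dx ∧ dy

Distribute the wedge, using dx_i ∧ dx_j = -dx_j ∧ dx_i and dx_i ∧ dx_i = 0. For each pair (i, j) with i < j, the coefficient of dx_i ∧ dx_j in alpha ∧ beta is (alpha_i * beta_j - alpha_j * beta_i). Collecting: alpha ∧ beta = (2*x*(x - y)) dx ∧ dy.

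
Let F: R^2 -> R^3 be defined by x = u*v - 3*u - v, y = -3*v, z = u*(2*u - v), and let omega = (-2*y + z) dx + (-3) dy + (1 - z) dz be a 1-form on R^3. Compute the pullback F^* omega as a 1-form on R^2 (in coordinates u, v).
F^* omega = (-8*u^3 + 8*u^2*v - 6*u^2 - 2*u*v^2 + 3*u*v + 4*u + 6*v^2 - 19*v) du + (4*u^3 - 2*u^2*v - 2*u^2 + 7*u*v - u - 6*v + 9) dv

Using F^*(f dg) = (f ∘ F) d(g ∘ F), substitute each coordinate x_i by F_i(u, v) in f_i, and replace dx_i by d F_i = (∂F_i/∂u) du + (∂F_i/∂v) dv.
  For the x component: f_1(F) = 2*u^2 - u*v + 6*v; d F_1 = (v - 3) du + (u - 1) dv
  For the y component: f_2(F) = -3; d F_2 = (0) du + (-3) dv
  For the z component: f_3(F) = -2*u^2 + u*v + 1; d F_3 = (4*u - v) du + (-u) dv
Combining and collecting du, dv coefficients:
  coeff of du: -8*u^3 + 8*u^2*v - 6*u^2 - 2*u*v^2 + 3*u*v + 4*u + 6*v^2 - 19*v
  coeff of dv: 4*u^3 - 2*u^2*v - 2*u^2 + 7*u*v - u - 6*v + 9
F^* omega = (-8*u^3 + 8*u^2*v - 6*u^2 - 2*u*v^2 + 3*u*v + 4*u + 6*v^2 - 19*v) du + (4*u^3 - 2*u^2*v - 2*u^2 + 7*u*v - u - 6*v + 9) dv.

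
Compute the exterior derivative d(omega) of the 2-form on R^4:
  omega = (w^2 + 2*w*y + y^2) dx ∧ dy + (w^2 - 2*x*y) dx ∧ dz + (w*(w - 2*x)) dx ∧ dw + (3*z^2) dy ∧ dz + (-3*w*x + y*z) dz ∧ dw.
d(omega) = (2*w + 2*y) dx ∧ dy ∧ dw + (2*x) dx ∧ dy ∧ dz + (-w) dx ∧ dz ∧ dw + (z) dy ∧ dz ∧ dw

For a 2-form omega = sum_{i<j} g_{ij} dx_i ∧ dx_j, the exterior derivative is
  d(omega) = sum_{i<j} d(g_{ij}) ∧ dx_i ∧ dx_j = sum_{i<j, k} (∂g_{ij}/∂x_k) dx_k ∧ dx_i ∧ dx_j.
Expand each term, using dx_k ∧ dx_i ∧ dx_j = sgn(permutation) dx_{(a)} ∧ dx_{(b)} ∧ dx_{(c)} with (a < b < c) sorted:
  d(w^2 + 2*w*y + y^2) includes (∂/∂w)(w^2 + 2*w*y + y^2) dw = (2*w + 2*y) dw, which multiplied by dx ∧ dy gives (2*w + 2*y) dx ∧ dy ∧ dw
  d(w^2 - 2*x*y) includes (∂/∂y)(w^2 - 2*x*y) dy = (-2*x) dy, which multiplied by dx ∧ dz gives (2*x) dx ∧ dy ∧ dz
  d(w^2 - 2*x*y) includes (∂/∂w)(w^2 - 2*x*y) dw = (2*w) dw, which multiplied by dx ∧ dz gives (2*w) dx ∧ dz ∧ dw
  d(-3*w*x + y*z) includes (∂/∂x)(-3*w*x + y*z) dx = (-3*w) dx, which multiplied by dz ∧ dw gives (-3*w) dx ∧ dz ∧ dw
  d(-3*w*x + y*z) includes (∂/∂y)(-3*w*x + y*z) dy = (z) dy, which multiplied by dz ∧ dw gives (z) dy ∧ dz ∧ dw
Collecting like 3-forms: d(omega) = (2*w + 2*y) dx ∧ dy ∧ dw + (2*x) dx ∧ dy ∧ dz + (-w) dx ∧ dz ∧ dw + (z) dy ∧ dz ∧ dw.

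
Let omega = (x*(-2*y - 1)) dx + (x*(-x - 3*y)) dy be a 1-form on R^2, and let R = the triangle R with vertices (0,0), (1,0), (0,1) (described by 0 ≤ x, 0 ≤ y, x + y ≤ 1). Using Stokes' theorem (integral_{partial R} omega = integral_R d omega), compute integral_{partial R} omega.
integral_(partial R) omega = -1/2

Stokes: integral_partial_R omega = integral_R d omega with d omega = (∂Q/∂x - ∂P/∂y) dx ∧ dy.
  ∂Q/∂x = -2*x - 3*y
  ∂P/∂y = -2*x
  integrand = ∂Q/∂x - ∂P/∂y = -3*y.
Integrating over R: integral_0^1 integral_0^{1-x} (-3*y) dy dx = -1/2.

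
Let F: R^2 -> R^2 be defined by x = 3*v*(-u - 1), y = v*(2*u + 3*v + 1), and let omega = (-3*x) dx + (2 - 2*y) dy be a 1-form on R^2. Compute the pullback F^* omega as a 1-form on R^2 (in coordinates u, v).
F^* omega = (v*(-35*u*v - 12*v^2 - 31*v + 4)) du + (-35*u^2*v - 36*u*v^2 - 62*u*v + 4*u - 36*v^3 - 18*v^2 - 17*v + 2) dv

Using F^*(f dg) = (f ∘ F) d(g ∘ F), substitute each coordinate x_i by F_i(u, v) in f_i, and replace dx_i by d F_i = (∂F_i/∂u) du + (∂F_i/∂v) dv.
  For the x component: f_1(F) = 9*v*(u + 1); d F_1 = (-3*v) du + (-3*u - 3) dv
  For the y component: f_2(F) = -4*u*v - 6*v^2 - 2*v + 2; d F_2 = (2*v) du + (2*u + 6*v + 1) dv
Combining and collecting du, dv coefficients:
  coeff of du: v*(-35*u*v - 12*v^2 - 31*v + 4)
  coeff of dv: -35*u^2*v - 36*u*v^2 - 62*u*v + 4*u - 36*v^3 - 18*v^2 - 17*v + 2
F^* omega = (v*(-35*u*v - 12*v^2 - 31*v + 4)) du + (-35*u^2*v - 36*u*v^2 - 62*u*v + 4*u - 36*v^3 - 18*v^2 - 17*v + 2) dv.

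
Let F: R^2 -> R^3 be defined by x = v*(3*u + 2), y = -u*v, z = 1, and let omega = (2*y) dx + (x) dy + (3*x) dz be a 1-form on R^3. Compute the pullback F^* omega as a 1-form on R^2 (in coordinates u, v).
F^* omega = (v^2*(-9*u - 2)) du + (3*u*v*(-3*u - 2)) dv

Using F^*(f dg) = (f ∘ F) d(g ∘ F), substitute each coordinate x_i by F_i(u, v) in f_i, and replace dx_i by d F_i = (∂F_i/∂u) du + (∂F_i/∂v) dv.
  For the x component: f_1(F) = -2*u*v; d F_1 = (3*v) du + (3*u + 2) dv
  For the y component: f_2(F) = v*(3*u + 2); d F_2 = (-v) du + (-u) dv
  For the z component: f_3(F) = 3*v*(3*u + 2); d F_3 = (0) du + (0) dv
Combining and collecting du, dv coefficients:
  coeff of du: v^2*(-9*u - 2)
  coeff of dv: 3*u*v*(-3*u - 2)
F^* omega = (v^2*(-9*u - 2)) du + (3*u*v*(-3*u - 2)) dv.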